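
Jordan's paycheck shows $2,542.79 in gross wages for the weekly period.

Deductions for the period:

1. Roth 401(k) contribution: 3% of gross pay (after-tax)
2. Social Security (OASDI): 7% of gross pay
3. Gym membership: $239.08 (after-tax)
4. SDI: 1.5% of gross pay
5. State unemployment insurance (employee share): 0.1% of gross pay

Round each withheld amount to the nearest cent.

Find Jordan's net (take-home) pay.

SDI: $2,542.79 × 0.015 = $38.14
Social Security (OASDI): $2,542.79 × 0.07 = $178.00
State unemployment insurance (employee share): $2,542.79 × 0.001 = $2.54
Roth 401(k) contribution: $2,542.79 × 0.03 = $76.28
Gym membership: $239.08
Total deductions = $38.14 + $178.00 + $2.54 + $76.28 + $239.08 = $534.04
Net pay = $2,542.79 − $534.04 = $2,008.75

$2,008.75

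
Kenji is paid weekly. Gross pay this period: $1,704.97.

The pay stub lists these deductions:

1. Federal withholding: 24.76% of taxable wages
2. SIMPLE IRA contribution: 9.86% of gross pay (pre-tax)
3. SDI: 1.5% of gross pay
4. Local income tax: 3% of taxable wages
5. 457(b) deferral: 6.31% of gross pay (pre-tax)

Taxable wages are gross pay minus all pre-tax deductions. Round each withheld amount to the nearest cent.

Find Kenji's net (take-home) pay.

SIMPLE IRA contribution: $1,704.97 × 0.0986 = $168.11
457(b) deferral: $1,704.97 × 0.0631 = $107.58
Pre-tax total = $168.11 + $107.58 = $275.69
Taxable wages = $1,704.97 − $275.69 = $1,429.28
Local income tax: $1,429.28 × 0.03 = $42.88
Federal withholding: $1,429.28 × 0.2476 = $353.89
SDI: $1,704.97 × 0.015 = $25.57
Total deductions = $168.11 + $107.58 + $42.88 + $353.89 + $25.57 = $698.03
Net pay = $1,704.97 − $698.03 = $1,006.94

$1,006.94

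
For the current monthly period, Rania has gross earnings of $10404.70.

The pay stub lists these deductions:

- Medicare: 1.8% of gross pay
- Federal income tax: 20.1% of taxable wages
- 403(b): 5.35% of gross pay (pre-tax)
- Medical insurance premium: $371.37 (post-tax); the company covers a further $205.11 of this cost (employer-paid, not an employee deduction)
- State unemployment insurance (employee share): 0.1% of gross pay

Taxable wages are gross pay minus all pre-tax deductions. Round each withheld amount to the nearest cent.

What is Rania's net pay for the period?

403(b): $10404.70 × 0.0535 = $556.65
Taxable wages = $10404.70 − $556.65 = $9848.05
Federal income tax: $9848.05 × 0.201 = $1979.46
Medicare: $10404.70 × 0.018 = $187.28
State unemployment insurance (employee share): $10404.70 × 0.001 = $10.40
Medical insurance premium: $371.37
(Employer's $205.11 toward medical insurance premium is not withheld from the employee.)
Total deductions = $556.65 + $1979.46 + $187.28 + $10.40 + $371.37 = $3105.16
Net pay = $10404.70 − $3105.16 = $7299.54

$7299.54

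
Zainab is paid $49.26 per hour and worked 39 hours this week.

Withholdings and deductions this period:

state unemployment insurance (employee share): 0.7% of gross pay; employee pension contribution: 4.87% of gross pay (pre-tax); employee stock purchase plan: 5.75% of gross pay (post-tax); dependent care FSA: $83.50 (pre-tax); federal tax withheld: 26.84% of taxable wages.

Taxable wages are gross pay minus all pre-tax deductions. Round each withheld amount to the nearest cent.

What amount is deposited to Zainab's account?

Gross pay: 39 × $49.26 = $1921.14
Dependent care FSA: $83.50
Employee pension contribution: $1921.14 × 0.0487 = $93.56
Pre-tax total = $83.50 + $93.56 = $177.06
Taxable wages = $1921.14 − $177.06 = $1744.08
Federal tax withheld: $1744.08 × 0.2684 = $468.11
State unemployment insurance (employee share): $1921.14 × 0.007 = $13.45
Employee stock purchase plan: $1921.14 × 0.0575 = $110.47
Total deductions = $83.50 + $93.56 + $468.11 + $13.45 + $110.47 = $769.09
Net pay = $1921.14 − $769.09 = $1152.05

$1152.05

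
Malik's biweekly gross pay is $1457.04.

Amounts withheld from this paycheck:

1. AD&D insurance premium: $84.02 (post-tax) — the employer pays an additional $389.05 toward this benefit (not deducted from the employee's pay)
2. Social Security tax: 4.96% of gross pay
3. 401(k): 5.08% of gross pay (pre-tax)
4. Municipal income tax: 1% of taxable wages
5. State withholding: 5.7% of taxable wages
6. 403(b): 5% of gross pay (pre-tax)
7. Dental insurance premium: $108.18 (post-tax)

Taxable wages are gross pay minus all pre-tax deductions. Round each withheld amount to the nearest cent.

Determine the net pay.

$957.92

401(k): $1457.04 × 0.0508 = $74.02
403(b): $1457.04 × 0.05 = $72.85
Pre-tax total = $74.02 + $72.85 = $146.87
Taxable wages = $1457.04 − $146.87 = $1310.17
State withholding: $1310.17 × 0.057 = $74.68
Municipal income tax: $1310.17 × 0.01 = $13.10
Social Security tax: $1457.04 × 0.0496 = $72.27
AD&D insurance premium: $84.02
Dental insurance premium: $108.18
(Employer's $389.05 toward AD&D insurance premium is not withheld from the employee.)
Total deductions = $74.02 + $72.85 + $74.68 + $13.10 + $72.27 + $84.02 + $108.18 = $499.12
Net pay = $1457.04 − $499.12 = $957.92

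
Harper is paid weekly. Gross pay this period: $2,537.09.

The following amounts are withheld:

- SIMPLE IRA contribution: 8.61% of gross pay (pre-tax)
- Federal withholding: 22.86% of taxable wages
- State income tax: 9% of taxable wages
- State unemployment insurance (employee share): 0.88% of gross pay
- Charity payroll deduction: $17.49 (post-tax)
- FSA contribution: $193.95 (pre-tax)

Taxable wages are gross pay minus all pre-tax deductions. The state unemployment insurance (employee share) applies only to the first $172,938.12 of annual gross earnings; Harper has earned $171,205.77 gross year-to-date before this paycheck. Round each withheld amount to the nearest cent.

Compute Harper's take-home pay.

$1,415.04

SIMPLE IRA contribution: $2,537.09 × 0.0861 = $218.44
FSA contribution: $193.95
Pre-tax total = $218.44 + $193.95 = $412.39
Taxable wages = $2,537.09 − $412.39 = $2,124.70
State income tax: $2,124.70 × 0.09 = $191.22
Federal withholding: $2,124.70 × 0.2286 = $485.71
State unemployment insurance (employee share): only $172,938.12 − $171,205.77 = $1,732.35 of this check is subject → $1,732.35 × 0.0088 = $15.24
Charity payroll deduction: $17.49
Total deductions = $218.44 + $193.95 + $191.22 + $485.71 + $15.24 + $17.49 = $1,122.05
Net pay = $2,537.09 − $1,122.05 = $1,415.04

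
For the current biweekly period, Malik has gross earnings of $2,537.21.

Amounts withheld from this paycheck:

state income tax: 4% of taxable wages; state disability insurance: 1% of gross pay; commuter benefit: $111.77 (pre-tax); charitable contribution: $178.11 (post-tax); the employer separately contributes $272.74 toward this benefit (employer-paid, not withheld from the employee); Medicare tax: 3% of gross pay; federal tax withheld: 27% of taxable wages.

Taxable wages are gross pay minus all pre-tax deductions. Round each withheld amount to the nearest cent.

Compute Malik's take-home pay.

$1,393.95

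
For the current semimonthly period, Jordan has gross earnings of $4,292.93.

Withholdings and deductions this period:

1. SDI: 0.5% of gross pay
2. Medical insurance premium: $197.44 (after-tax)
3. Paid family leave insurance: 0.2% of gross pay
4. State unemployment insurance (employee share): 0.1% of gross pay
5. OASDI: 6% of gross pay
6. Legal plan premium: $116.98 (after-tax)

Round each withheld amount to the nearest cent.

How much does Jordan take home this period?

State unemployment insurance (employee share): $4,292.93 × 0.001 = $4.29
SDI: $4,292.93 × 0.005 = $21.46
Paid family leave insurance: $4,292.93 × 0.002 = $8.59
OASDI: $4,292.93 × 0.06 = $257.58
Medical insurance premium: $197.44
Legal plan premium: $116.98
Total deductions = $4.29 + $21.46 + $8.59 + $257.58 + $197.44 + $116.98 = $606.34
Net pay = $4,292.93 − $606.34 = $3,686.59

$3,686.59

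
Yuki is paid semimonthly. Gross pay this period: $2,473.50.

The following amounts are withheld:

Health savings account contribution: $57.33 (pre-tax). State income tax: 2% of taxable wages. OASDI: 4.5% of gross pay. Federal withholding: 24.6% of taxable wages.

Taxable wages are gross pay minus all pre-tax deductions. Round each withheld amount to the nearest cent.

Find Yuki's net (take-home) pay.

$1,662.16

Health savings account contribution: $57.33
Taxable wages = $2,473.50 − $57.33 = $2,416.17
Federal withholding: $2,416.17 × 0.246 = $594.38
State income tax: $2,416.17 × 0.02 = $48.32
OASDI: $2,473.50 × 0.045 = $111.31
Total deductions = $57.33 + $594.38 + $48.32 + $111.31 = $811.34
Net pay = $2,473.50 − $811.34 = $1,662.16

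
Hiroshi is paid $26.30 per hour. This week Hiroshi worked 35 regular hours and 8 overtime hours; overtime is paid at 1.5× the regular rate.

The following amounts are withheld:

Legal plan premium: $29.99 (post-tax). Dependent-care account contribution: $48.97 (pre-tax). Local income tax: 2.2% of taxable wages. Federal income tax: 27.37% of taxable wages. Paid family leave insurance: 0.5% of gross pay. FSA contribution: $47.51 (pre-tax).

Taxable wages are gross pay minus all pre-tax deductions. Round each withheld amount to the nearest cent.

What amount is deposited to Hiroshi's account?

$766.47

Regular pay: 35 × $26.30 = $920.50
Overtime pay: 8 × $26.30 × 1.5 = $315.60
Gross pay = $920.50 + $315.60 = $1236.10
FSA contribution: $47.51
Dependent-care account contribution: $48.97
Pre-tax total = $47.51 + $48.97 = $96.48
Taxable wages = $1236.10 − $96.48 = $1139.62
Federal income tax: $1139.62 × 0.2737 = $311.91
Local income tax: $1139.62 × 0.022 = $25.07
Paid family leave insurance: $1236.10 × 0.005 = $6.18
Legal plan premium: $29.99
Total deductions = $47.51 + $48.97 + $311.91 + $25.07 + $6.18 + $29.99 = $469.63
Net pay = $1236.10 − $469.63 = $766.47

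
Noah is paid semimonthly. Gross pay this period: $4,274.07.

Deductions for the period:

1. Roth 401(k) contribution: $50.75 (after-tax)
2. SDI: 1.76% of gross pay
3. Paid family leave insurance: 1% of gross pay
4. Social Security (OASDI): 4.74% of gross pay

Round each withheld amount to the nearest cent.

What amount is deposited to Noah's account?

$3,902.77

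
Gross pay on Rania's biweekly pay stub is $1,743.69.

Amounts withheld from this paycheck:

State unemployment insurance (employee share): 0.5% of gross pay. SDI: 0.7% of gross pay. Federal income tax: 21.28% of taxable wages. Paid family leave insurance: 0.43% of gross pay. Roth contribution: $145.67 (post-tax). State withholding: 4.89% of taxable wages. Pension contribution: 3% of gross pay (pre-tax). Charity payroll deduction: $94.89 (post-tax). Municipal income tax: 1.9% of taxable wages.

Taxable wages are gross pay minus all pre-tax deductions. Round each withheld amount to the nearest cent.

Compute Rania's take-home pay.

Pension contribution: $1,743.69 × 0.03 = $52.31
Taxable wages = $1,743.69 − $52.31 = $1,691.38
Municipal income tax: $1,691.38 × 0.019 = $32.14
State withholding: $1,691.38 × 0.0489 = $82.71
Federal income tax: $1,691.38 × 0.2128 = $359.93
SDI: $1,743.69 × 0.007 = $12.21
State unemployment insurance (employee share): $1,743.69 × 0.005 = $8.72
Paid family leave insurance: $1,743.69 × 0.0043 = $7.50
Roth contribution: $145.67
Charity payroll deduction: $94.89
Total deductions = $52.31 + $32.14 + $82.71 + $359.93 + $12.21 + $8.72 + $7.50 + $145.67 + $94.89 = $796.08
Net pay = $1,743.69 − $796.08 = $947.61

$947.61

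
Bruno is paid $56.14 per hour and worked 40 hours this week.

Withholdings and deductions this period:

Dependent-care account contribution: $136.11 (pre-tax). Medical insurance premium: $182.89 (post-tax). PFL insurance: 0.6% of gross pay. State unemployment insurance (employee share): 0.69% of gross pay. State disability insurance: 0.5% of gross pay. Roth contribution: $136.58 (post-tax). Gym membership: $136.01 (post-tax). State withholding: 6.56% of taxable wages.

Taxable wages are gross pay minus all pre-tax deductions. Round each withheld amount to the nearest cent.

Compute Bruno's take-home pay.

$1,475.44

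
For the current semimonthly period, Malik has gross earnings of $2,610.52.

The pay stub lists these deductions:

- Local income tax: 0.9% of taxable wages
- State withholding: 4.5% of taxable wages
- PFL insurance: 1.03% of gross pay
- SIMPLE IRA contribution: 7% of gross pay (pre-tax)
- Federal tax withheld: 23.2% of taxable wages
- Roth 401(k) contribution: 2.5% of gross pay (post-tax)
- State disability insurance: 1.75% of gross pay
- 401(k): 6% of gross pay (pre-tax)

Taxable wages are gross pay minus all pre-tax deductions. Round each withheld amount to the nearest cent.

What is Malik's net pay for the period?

$1,483.77

401(k): $2,610.52 × 0.06 = $156.63
SIMPLE IRA contribution: $2,610.52 × 0.07 = $182.74
Pre-tax total = $156.63 + $182.74 = $339.37
Taxable wages = $2,610.52 − $339.37 = $2,271.15
Federal tax withheld: $2,271.15 × 0.232 = $526.91
State withholding: $2,271.15 × 0.045 = $102.20
Local income tax: $2,271.15 × 0.009 = $20.44
PFL insurance: $2,610.52 × 0.0103 = $26.89
State disability insurance: $2,610.52 × 0.0175 = $45.68
Roth 401(k) contribution: $2,610.52 × 0.025 = $65.26
Total deductions = $156.63 + $182.74 + $526.91 + $102.20 + $20.44 + $26.89 + $45.68 + $65.26 = $1,126.75
Net pay = $2,610.52 − $1,126.75 = $1,483.77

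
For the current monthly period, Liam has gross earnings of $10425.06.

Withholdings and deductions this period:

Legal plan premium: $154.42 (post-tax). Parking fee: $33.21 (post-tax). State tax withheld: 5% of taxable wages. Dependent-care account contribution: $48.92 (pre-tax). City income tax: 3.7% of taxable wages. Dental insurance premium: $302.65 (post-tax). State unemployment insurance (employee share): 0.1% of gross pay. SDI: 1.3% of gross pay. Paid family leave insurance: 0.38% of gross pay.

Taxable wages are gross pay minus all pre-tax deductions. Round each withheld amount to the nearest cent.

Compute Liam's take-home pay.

$8797.55

Dependent-care account contribution: $48.92
Taxable wages = $10425.06 − $48.92 = $10376.14
State tax withheld: $10376.14 × 0.05 = $518.81
City income tax: $10376.14 × 0.037 = $383.92
State unemployment insurance (employee share): $10425.06 × 0.001 = $10.43
Paid family leave insurance: $10425.06 × 0.0038 = $39.62
SDI: $10425.06 × 0.013 = $135.53
Legal plan premium: $154.42
Dental insurance premium: $302.65
Parking fee: $33.21
Total deductions = $48.92 + $518.81 + $383.92 + $10.43 + $39.62 + $135.53 + $154.42 + $302.65 + $33.21 = $1627.51
Net pay = $10425.06 − $1627.51 = $8797.55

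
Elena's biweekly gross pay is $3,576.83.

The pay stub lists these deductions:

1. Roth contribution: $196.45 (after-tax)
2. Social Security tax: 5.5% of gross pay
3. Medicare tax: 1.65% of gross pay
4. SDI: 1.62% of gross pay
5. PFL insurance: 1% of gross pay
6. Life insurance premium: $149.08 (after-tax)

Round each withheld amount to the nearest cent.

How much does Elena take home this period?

Medicare tax: $3,576.83 × 0.0165 = $59.02
SDI: $3,576.83 × 0.0162 = $57.94
PFL insurance: $3,576.83 × 0.01 = $35.77
Social Security tax: $3,576.83 × 0.055 = $196.73
Roth contribution: $196.45
Life insurance premium: $149.08
Total deductions = $59.02 + $57.94 + $35.77 + $196.73 + $196.45 + $149.08 = $694.99
Net pay = $3,576.83 − $694.99 = $2,881.84

$2,881.84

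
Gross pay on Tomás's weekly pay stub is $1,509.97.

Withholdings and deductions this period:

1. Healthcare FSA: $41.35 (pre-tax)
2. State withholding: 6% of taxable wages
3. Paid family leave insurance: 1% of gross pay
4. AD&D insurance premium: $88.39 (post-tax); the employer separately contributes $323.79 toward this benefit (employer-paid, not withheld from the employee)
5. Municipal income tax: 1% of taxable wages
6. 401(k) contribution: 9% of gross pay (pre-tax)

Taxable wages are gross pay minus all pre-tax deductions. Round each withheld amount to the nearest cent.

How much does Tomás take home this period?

$1,135.94

401(k) contribution: $1,509.97 × 0.09 = $135.90
Healthcare FSA: $41.35
Pre-tax total = $135.90 + $41.35 = $177.25
Taxable wages = $1,509.97 − $177.25 = $1,332.72
State withholding: $1,332.72 × 0.06 = $79.96
Municipal income tax: $1,332.72 × 0.01 = $13.33
Paid family leave insurance: $1,509.97 × 0.01 = $15.10
AD&D insurance premium: $88.39
(Employer's $323.79 toward AD&D insurance premium is not withheld from the employee.)
Total deductions = $135.90 + $41.35 + $79.96 + $13.33 + $15.10 + $88.39 = $374.03
Net pay = $1,509.97 − $374.03 = $1,135.94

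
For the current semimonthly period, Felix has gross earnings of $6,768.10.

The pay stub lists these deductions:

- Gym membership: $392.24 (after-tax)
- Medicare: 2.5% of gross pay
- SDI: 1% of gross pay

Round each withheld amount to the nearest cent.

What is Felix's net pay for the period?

SDI: $6,768.10 × 0.01 = $67.68
Medicare: $6,768.10 × 0.025 = $169.20
Gym membership: $392.24
Total deductions = $67.68 + $169.20 + $392.24 = $629.12
Net pay = $6,768.10 − $629.12 = $6,138.98

$6,138.98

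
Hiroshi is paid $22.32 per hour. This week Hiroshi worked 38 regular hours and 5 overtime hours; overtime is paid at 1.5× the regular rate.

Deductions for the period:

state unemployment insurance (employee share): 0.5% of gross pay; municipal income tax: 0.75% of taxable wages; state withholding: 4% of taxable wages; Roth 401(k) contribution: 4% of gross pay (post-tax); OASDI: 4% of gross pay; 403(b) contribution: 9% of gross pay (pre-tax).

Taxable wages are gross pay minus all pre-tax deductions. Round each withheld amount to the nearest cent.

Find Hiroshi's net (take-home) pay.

$793.94

Regular pay: 38 × $22.32 = $848.16
Overtime pay: 5 × $22.32 × 1.5 = $167.40
Gross pay = $848.16 + $167.40 = $1,015.56
403(b) contribution: $1,015.56 × 0.09 = $91.40
Taxable wages = $1,015.56 − $91.40 = $924.16
State withholding: $924.16 × 0.04 = $36.97
Municipal income tax: $924.16 × 0.0075 = $6.93
OASDI: $1,015.56 × 0.04 = $40.62
State unemployment insurance (employee share): $1,015.56 × 0.005 = $5.08
Roth 401(k) contribution: $1,015.56 × 0.04 = $40.62
Total deductions = $91.40 + $36.97 + $6.93 + $40.62 + $5.08 + $40.62 = $221.62
Net pay = $1,015.56 − $221.62 = $793.94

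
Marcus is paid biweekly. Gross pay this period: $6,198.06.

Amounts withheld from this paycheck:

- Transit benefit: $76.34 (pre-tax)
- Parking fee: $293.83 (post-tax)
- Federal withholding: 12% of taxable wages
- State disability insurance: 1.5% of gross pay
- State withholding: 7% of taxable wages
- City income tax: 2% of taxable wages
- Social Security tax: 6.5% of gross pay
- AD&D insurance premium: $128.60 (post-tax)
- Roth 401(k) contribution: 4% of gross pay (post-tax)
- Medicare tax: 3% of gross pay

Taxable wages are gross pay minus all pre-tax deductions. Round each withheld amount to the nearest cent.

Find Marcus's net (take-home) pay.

$3,484.03

Transit benefit: $76.34
Taxable wages = $6,198.06 − $76.34 = $6,121.72
Federal withholding: $6,121.72 × 0.12 = $734.61
City income tax: $6,121.72 × 0.02 = $122.43
State withholding: $6,121.72 × 0.07 = $428.52
Medicare tax: $6,198.06 × 0.03 = $185.94
State disability insurance: $6,198.06 × 0.015 = $92.97
Social Security tax: $6,198.06 × 0.065 = $402.87
Parking fee: $293.83
Roth 401(k) contribution: $6,198.06 × 0.04 = $247.92
AD&D insurance premium: $128.60
Total deductions = $76.34 + $734.61 + $122.43 + $428.52 + $185.94 + $92.97 + $402.87 + $293.83 + $247.92 + $128.60 = $2,714.03
Net pay = $6,198.06 − $2,714.03 = $3,484.03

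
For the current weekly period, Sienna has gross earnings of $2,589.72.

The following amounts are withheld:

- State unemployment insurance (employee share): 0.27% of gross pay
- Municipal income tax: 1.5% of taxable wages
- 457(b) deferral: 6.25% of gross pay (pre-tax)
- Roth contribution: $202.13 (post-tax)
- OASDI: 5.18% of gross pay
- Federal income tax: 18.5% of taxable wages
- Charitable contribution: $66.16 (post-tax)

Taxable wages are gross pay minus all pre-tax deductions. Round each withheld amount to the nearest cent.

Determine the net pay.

$1,532.86

457(b) deferral: $2,589.72 × 0.0625 = $161.86
Taxable wages = $2,589.72 − $161.86 = $2,427.86
Federal income tax: $2,427.86 × 0.185 = $449.15
Municipal income tax: $2,427.86 × 0.015 = $36.42
State unemployment insurance (employee share): $2,589.72 × 0.0027 = $6.99
OASDI: $2,589.72 × 0.0518 = $134.15
Charitable contribution: $66.16
Roth contribution: $202.13
Total deductions = $161.86 + $449.15 + $36.42 + $6.99 + $134.15 + $66.16 + $202.13 = $1,056.86
Net pay = $2,589.72 − $1,056.86 = $1,532.86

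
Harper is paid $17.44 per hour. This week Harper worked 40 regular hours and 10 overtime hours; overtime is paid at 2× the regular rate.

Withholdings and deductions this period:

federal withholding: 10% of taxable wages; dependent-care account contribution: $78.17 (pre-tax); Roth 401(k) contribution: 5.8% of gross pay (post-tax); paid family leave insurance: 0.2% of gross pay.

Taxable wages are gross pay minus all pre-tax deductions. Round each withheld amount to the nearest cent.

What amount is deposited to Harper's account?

Regular pay: 40 × $17.44 = $697.60
Overtime pay: 10 × $17.44 × 2 = $348.80
Gross pay = $697.60 + $348.80 = $1,046.40
Dependent-care account contribution: $78.17
Taxable wages = $1,046.40 − $78.17 = $968.23
Federal withholding: $968.23 × 0.1 = $96.82
Paid family leave insurance: $1,046.40 × 0.002 = $2.09
Roth 401(k) contribution: $1,046.40 × 0.058 = $60.69
Total deductions = $78.17 + $96.82 + $2.09 + $60.69 = $237.77
Net pay = $1,046.40 − $237.77 = $808.63

$808.63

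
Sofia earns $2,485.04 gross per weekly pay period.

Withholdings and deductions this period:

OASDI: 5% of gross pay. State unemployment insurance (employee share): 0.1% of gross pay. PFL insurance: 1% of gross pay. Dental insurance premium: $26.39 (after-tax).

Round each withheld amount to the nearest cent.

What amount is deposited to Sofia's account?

$2,307.06

OASDI: $2,485.04 × 0.05 = $124.25
PFL insurance: $2,485.04 × 0.01 = $24.85
State unemployment insurance (employee share): $2,485.04 × 0.001 = $2.49
Dental insurance premium: $26.39
Total deductions = $124.25 + $24.85 + $2.49 + $26.39 = $177.98
Net pay = $2,485.04 − $177.98 = $2,307.06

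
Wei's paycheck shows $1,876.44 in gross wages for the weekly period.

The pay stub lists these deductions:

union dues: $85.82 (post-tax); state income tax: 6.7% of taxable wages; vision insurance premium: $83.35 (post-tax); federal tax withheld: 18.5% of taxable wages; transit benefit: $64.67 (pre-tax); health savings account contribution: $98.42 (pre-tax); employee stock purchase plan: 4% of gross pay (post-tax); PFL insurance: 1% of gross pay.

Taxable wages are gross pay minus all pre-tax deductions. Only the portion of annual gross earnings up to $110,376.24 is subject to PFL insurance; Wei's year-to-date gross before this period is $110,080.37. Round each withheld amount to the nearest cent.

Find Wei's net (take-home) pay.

$1,034.40

Health savings account contribution: $98.42
Transit benefit: $64.67
Pre-tax total = $98.42 + $64.67 = $163.09
Taxable wages = $1,876.44 − $163.09 = $1,713.35
Federal tax withheld: $1,713.35 × 0.185 = $316.97
State income tax: $1,713.35 × 0.067 = $114.79
PFL insurance: only $110,376.24 − $110,080.37 = $295.87 of this check is subject → $295.87 × 0.01 = $2.96
Union dues: $85.82
Vision insurance premium: $83.35
Employee stock purchase plan: $1,876.44 × 0.04 = $75.06
Total deductions = $98.42 + $64.67 + $316.97 + $114.79 + $2.96 + $85.82 + $83.35 + $75.06 = $842.04
Net pay = $1,876.44 − $842.04 = $1,034.40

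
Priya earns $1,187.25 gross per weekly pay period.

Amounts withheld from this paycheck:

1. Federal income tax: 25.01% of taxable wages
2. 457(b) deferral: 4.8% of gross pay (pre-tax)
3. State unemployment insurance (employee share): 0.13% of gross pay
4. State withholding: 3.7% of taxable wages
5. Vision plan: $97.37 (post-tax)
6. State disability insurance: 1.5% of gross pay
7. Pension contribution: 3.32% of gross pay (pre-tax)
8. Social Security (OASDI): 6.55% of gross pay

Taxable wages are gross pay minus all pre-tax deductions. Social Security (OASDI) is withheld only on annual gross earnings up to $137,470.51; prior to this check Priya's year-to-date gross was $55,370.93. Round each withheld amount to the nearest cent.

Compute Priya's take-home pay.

Pension contribution: $1,187.25 × 0.0332 = $39.42
457(b) deferral: $1,187.25 × 0.048 = $56.99
Pre-tax total = $39.42 + $56.99 = $96.41
Taxable wages = $1,187.25 − $96.41 = $1,090.84
State withholding: $1,090.84 × 0.037 = $40.36
Federal income tax: $1,090.84 × 0.2501 = $272.82
State unemployment insurance (employee share): $1,187.25 × 0.0013 = $1.54
State disability insurance: $1,187.25 × 0.015 = $17.81
Social Security (OASDI): cap not yet reached, full $1,187.25 is subject → $1,187.25 × 0.0655 = $77.76
Vision plan: $97.37
Total deductions = $39.42 + $56.99 + $40.36 + $272.82 + $1.54 + $17.81 + $77.76 + $97.37 = $604.07
Net pay = $1,187.25 − $604.07 = $583.18

$583.18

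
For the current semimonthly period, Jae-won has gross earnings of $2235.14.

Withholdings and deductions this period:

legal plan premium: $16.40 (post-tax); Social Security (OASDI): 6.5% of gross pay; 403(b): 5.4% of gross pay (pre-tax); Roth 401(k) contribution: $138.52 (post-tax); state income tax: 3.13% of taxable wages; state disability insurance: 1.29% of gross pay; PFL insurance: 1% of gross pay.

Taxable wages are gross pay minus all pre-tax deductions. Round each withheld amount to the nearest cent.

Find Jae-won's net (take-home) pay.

403(b): $2235.14 × 0.054 = $120.70
Taxable wages = $2235.14 − $120.70 = $2114.44
State income tax: $2114.44 × 0.0313 = $66.18
PFL insurance: $2235.14 × 0.01 = $22.35
Social Security (OASDI): $2235.14 × 0.065 = $145.28
State disability insurance: $2235.14 × 0.0129 = $28.83
Legal plan premium: $16.40
Roth 401(k) contribution: $138.52
Total deductions = $120.70 + $66.18 + $22.35 + $145.28 + $28.83 + $16.40 + $138.52 = $538.26
Net pay = $2235.14 − $538.26 = $1696.88

$1696.88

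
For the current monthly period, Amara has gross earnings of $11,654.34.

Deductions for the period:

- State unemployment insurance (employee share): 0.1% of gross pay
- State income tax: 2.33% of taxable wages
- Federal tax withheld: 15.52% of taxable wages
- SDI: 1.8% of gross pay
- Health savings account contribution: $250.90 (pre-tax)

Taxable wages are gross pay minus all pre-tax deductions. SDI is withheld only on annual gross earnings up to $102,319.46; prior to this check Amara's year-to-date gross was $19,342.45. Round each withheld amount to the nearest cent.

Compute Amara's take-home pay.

$9,146.50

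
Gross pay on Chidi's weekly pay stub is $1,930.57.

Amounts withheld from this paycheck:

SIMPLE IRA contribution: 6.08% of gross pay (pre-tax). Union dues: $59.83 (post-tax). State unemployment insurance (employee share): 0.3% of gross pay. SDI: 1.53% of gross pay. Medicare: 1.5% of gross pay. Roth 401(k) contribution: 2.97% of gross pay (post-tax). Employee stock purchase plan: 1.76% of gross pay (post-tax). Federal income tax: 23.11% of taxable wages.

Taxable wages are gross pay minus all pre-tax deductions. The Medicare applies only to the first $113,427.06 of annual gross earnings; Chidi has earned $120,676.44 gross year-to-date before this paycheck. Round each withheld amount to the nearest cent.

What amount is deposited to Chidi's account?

SIMPLE IRA contribution: $1,930.57 × 0.0608 = $117.38
Taxable wages = $1,930.57 − $117.38 = $1,813.19
Federal income tax: $1,813.19 × 0.2311 = $419.03
Medicare: annual cap $113,427.06 already reached (YTD $120,676.44), so $0.00
State unemployment insurance (employee share): $1,930.57 × 0.003 = $5.79
SDI: $1,930.57 × 0.0153 = $29.54
Employee stock purchase plan: $1,930.57 × 0.0176 = $33.98
Union dues: $59.83
Roth 401(k) contribution: $1,930.57 × 0.0297 = $57.34
Total deductions = $117.38 + $419.03 + $0.00 + $5.79 + $29.54 + $33.98 + $59.83 + $57.34 = $722.89
Net pay = $1,930.57 − $722.89 = $1,207.68

$1,207.68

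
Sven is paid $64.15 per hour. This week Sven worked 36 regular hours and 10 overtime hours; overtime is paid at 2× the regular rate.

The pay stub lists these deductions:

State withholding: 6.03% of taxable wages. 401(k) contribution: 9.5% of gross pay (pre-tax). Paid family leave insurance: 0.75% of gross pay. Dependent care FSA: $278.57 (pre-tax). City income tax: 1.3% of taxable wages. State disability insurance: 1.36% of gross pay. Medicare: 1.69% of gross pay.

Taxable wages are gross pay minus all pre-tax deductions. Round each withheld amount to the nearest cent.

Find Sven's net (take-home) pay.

Regular pay: 36 × $64.15 = $2309.40
Overtime pay: 10 × $64.15 × 2 = $1283.00
Gross pay = $2309.40 + $1283.00 = $3592.40
Dependent care FSA: $278.57
401(k) contribution: $3592.40 × 0.095 = $341.28
Pre-tax total = $278.57 + $341.28 = $619.85
Taxable wages = $3592.40 − $619.85 = $2972.55
State withholding: $2972.55 × 0.0603 = $179.24
City income tax: $2972.55 × 0.013 = $38.64
Paid family leave insurance: $3592.40 × 0.0075 = $26.94
State disability insurance: $3592.40 × 0.0136 = $48.86
Medicare: $3592.40 × 0.0169 = $60.71
Total deductions = $278.57 + $341.28 + $179.24 + $38.64 + $26.94 + $48.86 + $60.71 = $974.24
Net pay = $3592.40 − $974.24 = $2618.16

$2618.16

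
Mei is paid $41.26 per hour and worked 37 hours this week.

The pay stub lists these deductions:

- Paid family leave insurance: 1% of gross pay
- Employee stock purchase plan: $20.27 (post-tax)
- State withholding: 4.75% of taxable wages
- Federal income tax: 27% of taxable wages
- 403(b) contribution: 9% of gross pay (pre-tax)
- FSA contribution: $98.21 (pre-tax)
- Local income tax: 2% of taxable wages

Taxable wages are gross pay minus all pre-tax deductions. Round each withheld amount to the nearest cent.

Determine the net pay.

Gross pay: 37 × $41.26 = $1526.62
403(b) contribution: $1526.62 × 0.09 = $137.40
FSA contribution: $98.21
Pre-tax total = $137.40 + $98.21 = $235.61
Taxable wages = $1526.62 − $235.61 = $1291.01
State withholding: $1291.01 × 0.0475 = $61.32
Federal income tax: $1291.01 × 0.27 = $348.57
Local income tax: $1291.01 × 0.02 = $25.82
Paid family leave insurance: $1526.62 × 0.01 = $15.27
Employee stock purchase plan: $20.27
Total deductions = $137.40 + $98.21 + $61.32 + $348.57 + $25.82 + $15.27 + $20.27 = $706.86
Net pay = $1526.62 − $706.86 = $819.76

$819.76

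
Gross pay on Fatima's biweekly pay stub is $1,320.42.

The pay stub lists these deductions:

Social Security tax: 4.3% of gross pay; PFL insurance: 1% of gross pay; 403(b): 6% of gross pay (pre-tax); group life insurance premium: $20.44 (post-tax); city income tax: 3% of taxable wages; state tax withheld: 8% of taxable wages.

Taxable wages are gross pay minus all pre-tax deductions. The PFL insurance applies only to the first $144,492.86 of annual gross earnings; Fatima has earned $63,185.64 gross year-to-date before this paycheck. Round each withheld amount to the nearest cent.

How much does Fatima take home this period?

403(b): $1,320.42 × 0.06 = $79.23
Taxable wages = $1,320.42 − $79.23 = $1,241.19
State tax withheld: $1,241.19 × 0.08 = $99.30
City income tax: $1,241.19 × 0.03 = $37.24
PFL insurance: cap not yet reached, full $1,320.42 is subject → $1,320.42 × 0.01 = $13.20
Social Security tax: $1,320.42 × 0.043 = $56.78
Group life insurance premium: $20.44
Total deductions = $79.23 + $99.30 + $37.24 + $13.20 + $56.78 + $20.44 = $306.19
Net pay = $1,320.42 − $306.19 = $1,014.23

$1,014.23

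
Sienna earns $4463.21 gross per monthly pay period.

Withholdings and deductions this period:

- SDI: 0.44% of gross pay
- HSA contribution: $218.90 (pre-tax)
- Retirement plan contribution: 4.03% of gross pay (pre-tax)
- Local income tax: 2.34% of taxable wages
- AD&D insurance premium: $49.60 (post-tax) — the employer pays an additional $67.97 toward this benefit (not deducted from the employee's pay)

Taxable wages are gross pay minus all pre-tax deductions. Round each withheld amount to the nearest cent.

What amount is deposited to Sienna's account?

$3900.09

Retirement plan contribution: $4463.21 × 0.0403 = $179.87
HSA contribution: $218.90
Pre-tax total = $179.87 + $218.90 = $398.77
Taxable wages = $4463.21 − $398.77 = $4064.44
Local income tax: $4064.44 × 0.0234 = $95.11
SDI: $4463.21 × 0.0044 = $19.64
AD&D insurance premium: $49.60
(Employer's $67.97 toward AD&D insurance premium is not withheld from the employee.)
Total deductions = $179.87 + $218.90 + $95.11 + $19.64 + $49.60 = $563.12
Net pay = $4463.21 − $563.12 = $3900.09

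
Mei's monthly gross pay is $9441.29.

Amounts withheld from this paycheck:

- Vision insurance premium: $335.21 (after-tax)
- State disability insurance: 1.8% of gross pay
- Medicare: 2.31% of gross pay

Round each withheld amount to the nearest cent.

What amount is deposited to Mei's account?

$8718.05

State disability insurance: $9441.29 × 0.018 = $169.94
Medicare: $9441.29 × 0.0231 = $218.09
Vision insurance premium: $335.21
Total deductions = $169.94 + $218.09 + $335.21 = $723.24
Net pay = $9441.29 − $723.24 = $8718.05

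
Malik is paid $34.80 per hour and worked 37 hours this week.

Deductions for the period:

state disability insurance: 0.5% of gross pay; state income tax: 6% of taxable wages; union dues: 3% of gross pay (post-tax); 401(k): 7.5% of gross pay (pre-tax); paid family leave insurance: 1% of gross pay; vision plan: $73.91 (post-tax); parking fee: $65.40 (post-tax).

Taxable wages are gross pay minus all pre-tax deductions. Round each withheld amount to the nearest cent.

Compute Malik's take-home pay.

$922.31

Gross pay: 37 × $34.80 = $1,287.60
401(k): $1,287.60 × 0.075 = $96.57
Taxable wages = $1,287.60 − $96.57 = $1,191.03
State income tax: $1,191.03 × 0.06 = $71.46
Paid family leave insurance: $1,287.60 × 0.01 = $12.88
State disability insurance: $1,287.60 × 0.005 = $6.44
Parking fee: $65.40
Vision plan: $73.91
Union dues: $1,287.60 × 0.03 = $38.63
Total deductions = $96.57 + $71.46 + $12.88 + $6.44 + $65.40 + $73.91 + $38.63 = $365.29
Net pay = $1,287.60 − $365.29 = $922.31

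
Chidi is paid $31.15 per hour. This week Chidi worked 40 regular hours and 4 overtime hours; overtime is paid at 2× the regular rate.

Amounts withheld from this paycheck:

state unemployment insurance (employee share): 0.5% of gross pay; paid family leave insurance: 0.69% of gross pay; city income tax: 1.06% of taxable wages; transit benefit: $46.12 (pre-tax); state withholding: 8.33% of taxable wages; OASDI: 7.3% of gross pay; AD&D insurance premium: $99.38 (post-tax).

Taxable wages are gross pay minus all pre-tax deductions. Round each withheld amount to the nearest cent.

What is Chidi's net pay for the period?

$1086.68

Regular pay: 40 × $31.15 = $1246.00
Overtime pay: 4 × $31.15 × 2 = $249.20
Gross pay = $1246.00 + $249.20 = $1495.20
Transit benefit: $46.12
Taxable wages = $1495.20 − $46.12 = $1449.08
City income tax: $1449.08 × 0.0106 = $15.36
State withholding: $1449.08 × 0.0833 = $120.71
State unemployment insurance (employee share): $1495.20 × 0.005 = $7.48
OASDI: $1495.20 × 0.073 = $109.15
Paid family leave insurance: $1495.20 × 0.0069 = $10.32
AD&D insurance premium: $99.38
Total deductions = $46.12 + $15.36 + $120.71 + $7.48 + $109.15 + $10.32 + $99.38 = $408.52
Net pay = $1495.20 − $408.52 = $1086.68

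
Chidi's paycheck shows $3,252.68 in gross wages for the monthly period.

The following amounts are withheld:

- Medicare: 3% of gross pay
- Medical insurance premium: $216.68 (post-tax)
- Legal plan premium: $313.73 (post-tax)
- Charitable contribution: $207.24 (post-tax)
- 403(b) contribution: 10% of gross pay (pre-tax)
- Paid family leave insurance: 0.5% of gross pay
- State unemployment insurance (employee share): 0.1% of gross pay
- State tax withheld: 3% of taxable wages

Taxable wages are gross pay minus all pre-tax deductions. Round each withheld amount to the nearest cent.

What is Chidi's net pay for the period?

403(b) contribution: $3,252.68 × 0.1 = $325.27
Taxable wages = $3,252.68 − $325.27 = $2,927.41
State tax withheld: $2,927.41 × 0.03 = $87.82
State unemployment insurance (employee share): $3,252.68 × 0.001 = $3.25
Paid family leave insurance: $3,252.68 × 0.005 = $16.26
Medicare: $3,252.68 × 0.03 = $97.58
Medical insurance premium: $216.68
Charitable contribution: $207.24
Legal plan premium: $313.73
Total deductions = $325.27 + $87.82 + $3.25 + $16.26 + $97.58 + $216.68 + $207.24 + $313.73 = $1,267.83
Net pay = $3,252.68 − $1,267.83 = $1,984.85

$1,984.85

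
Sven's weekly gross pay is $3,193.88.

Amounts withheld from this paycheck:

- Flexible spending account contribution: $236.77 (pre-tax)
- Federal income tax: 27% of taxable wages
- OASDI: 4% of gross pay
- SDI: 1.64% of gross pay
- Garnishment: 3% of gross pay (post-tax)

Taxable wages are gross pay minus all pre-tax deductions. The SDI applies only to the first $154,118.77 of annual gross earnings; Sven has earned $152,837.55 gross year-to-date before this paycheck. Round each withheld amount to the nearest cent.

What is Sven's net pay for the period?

Flexible spending account contribution: $236.77
Taxable wages = $3,193.88 − $236.77 = $2,957.11
Federal income tax: $2,957.11 × 0.27 = $798.42
SDI: only $154,118.77 − $152,837.55 = $1,281.22 of this check is subject → $1,281.22 × 0.0164 = $21.01
OASDI: $3,193.88 × 0.04 = $127.76
Garnishment: $3,193.88 × 0.03 = $95.82
Total deductions = $236.77 + $798.42 + $21.01 + $127.76 + $95.82 = $1,279.78
Net pay = $3,193.88 − $1,279.78 = $1,914.10

$1,914.10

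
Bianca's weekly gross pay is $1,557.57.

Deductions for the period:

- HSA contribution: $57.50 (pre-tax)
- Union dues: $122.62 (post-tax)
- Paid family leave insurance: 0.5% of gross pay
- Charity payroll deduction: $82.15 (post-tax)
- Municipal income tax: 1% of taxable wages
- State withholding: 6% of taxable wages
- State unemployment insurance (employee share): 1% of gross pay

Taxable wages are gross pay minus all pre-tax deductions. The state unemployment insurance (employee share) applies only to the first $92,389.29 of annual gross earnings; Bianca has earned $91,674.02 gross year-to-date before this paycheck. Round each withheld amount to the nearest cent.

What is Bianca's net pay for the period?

HSA contribution: $57.50
Taxable wages = $1,557.57 − $57.50 = $1,500.07
State withholding: $1,500.07 × 0.06 = $90.00
Municipal income tax: $1,500.07 × 0.01 = $15.00
Paid family leave insurance: $1,557.57 × 0.005 = $7.79
State unemployment insurance (employee share): only $92,389.29 − $91,674.02 = $715.27 of this check is subject → $715.27 × 0.01 = $7.15
Union dues: $122.62
Charity payroll deduction: $82.15
Total deductions = $57.50 + $90.00 + $15.00 + $7.79 + $7.15 + $122.62 + $82.15 = $382.21
Net pay = $1,557.57 − $382.21 = $1,175.36

$1,175.36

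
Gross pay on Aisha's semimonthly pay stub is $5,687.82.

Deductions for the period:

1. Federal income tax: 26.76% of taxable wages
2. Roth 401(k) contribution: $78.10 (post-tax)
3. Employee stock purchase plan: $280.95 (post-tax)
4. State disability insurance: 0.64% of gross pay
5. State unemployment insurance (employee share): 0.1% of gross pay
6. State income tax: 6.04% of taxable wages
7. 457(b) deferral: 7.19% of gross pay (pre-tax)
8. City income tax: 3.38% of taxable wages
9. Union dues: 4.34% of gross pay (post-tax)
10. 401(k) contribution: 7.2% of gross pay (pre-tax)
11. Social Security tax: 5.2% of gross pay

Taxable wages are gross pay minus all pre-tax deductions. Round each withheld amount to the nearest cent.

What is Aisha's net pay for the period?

401(k) contribution: $5,687.82 × 0.072 = $409.52
457(b) deferral: $5,687.82 × 0.0719 = $408.95
Pre-tax total = $409.52 + $408.95 = $818.47
Taxable wages = $5,687.82 − $818.47 = $4,869.35
Federal income tax: $4,869.35 × 0.2676 = $1,303.04
City income tax: $4,869.35 × 0.0338 = $164.58
State income tax: $4,869.35 × 0.0604 = $294.11
State disability insurance: $5,687.82 × 0.0064 = $36.40
Social Security tax: $5,687.82 × 0.052 = $295.77
State unemployment insurance (employee share): $5,687.82 × 0.001 = $5.69
Roth 401(k) contribution: $78.10
Union dues: $5,687.82 × 0.0434 = $246.85
Employee stock purchase plan: $280.95
Total deductions = $409.52 + $408.95 + $1,303.04 + $164.58 + $294.11 + $36.40 + $295.77 + $5.69 + $78.10 + $246.85 + $280.95 = $3,523.96
Net pay = $5,687.82 − $3,523.96 = $2,163.86

$2,163.86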